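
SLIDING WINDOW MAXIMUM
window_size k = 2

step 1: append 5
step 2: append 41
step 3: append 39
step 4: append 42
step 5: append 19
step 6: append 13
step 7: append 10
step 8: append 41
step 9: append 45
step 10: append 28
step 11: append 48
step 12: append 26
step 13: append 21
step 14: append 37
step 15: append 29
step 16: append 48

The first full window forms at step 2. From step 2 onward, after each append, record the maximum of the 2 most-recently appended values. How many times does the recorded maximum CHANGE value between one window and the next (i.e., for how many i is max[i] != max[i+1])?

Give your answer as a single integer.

Answer: 9

Derivation:
step 1: append 5 -> window=[5] (not full yet)
step 2: append 41 -> window=[5, 41] -> max=41
step 3: append 39 -> window=[41, 39] -> max=41
step 4: append 42 -> window=[39, 42] -> max=42
step 5: append 19 -> window=[42, 19] -> max=42
step 6: append 13 -> window=[19, 13] -> max=19
step 7: append 10 -> window=[13, 10] -> max=13
step 8: append 41 -> window=[10, 41] -> max=41
step 9: append 45 -> window=[41, 45] -> max=45
step 10: append 28 -> window=[45, 28] -> max=45
step 11: append 48 -> window=[28, 48] -> max=48
step 12: append 26 -> window=[48, 26] -> max=48
step 13: append 21 -> window=[26, 21] -> max=26
step 14: append 37 -> window=[21, 37] -> max=37
step 15: append 29 -> window=[37, 29] -> max=37
step 16: append 48 -> window=[29, 48] -> max=48
Recorded maximums: 41 41 42 42 19 13 41 45 45 48 48 26 37 37 48
Changes between consecutive maximums: 9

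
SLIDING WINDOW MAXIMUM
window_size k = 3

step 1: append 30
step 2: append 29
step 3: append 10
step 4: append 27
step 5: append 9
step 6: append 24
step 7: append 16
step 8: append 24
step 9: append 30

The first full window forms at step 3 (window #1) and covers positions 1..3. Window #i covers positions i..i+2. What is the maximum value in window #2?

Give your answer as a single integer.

step 1: append 30 -> window=[30] (not full yet)
step 2: append 29 -> window=[30, 29] (not full yet)
step 3: append 10 -> window=[30, 29, 10] -> max=30
step 4: append 27 -> window=[29, 10, 27] -> max=29
Window #2 max = 29

Answer: 29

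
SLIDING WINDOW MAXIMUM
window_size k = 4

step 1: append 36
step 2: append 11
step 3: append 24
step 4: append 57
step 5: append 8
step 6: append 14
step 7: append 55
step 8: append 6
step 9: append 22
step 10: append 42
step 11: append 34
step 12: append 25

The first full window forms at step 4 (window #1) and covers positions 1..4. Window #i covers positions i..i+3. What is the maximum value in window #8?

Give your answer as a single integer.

Answer: 42

Derivation:
step 1: append 36 -> window=[36] (not full yet)
step 2: append 11 -> window=[36, 11] (not full yet)
step 3: append 24 -> window=[36, 11, 24] (not full yet)
step 4: append 57 -> window=[36, 11, 24, 57] -> max=57
step 5: append 8 -> window=[11, 24, 57, 8] -> max=57
step 6: append 14 -> window=[24, 57, 8, 14] -> max=57
step 7: append 55 -> window=[57, 8, 14, 55] -> max=57
step 8: append 6 -> window=[8, 14, 55, 6] -> max=55
step 9: append 22 -> window=[14, 55, 6, 22] -> max=55
step 10: append 42 -> window=[55, 6, 22, 42] -> max=55
step 11: append 34 -> window=[6, 22, 42, 34] -> max=42
Window #8 max = 42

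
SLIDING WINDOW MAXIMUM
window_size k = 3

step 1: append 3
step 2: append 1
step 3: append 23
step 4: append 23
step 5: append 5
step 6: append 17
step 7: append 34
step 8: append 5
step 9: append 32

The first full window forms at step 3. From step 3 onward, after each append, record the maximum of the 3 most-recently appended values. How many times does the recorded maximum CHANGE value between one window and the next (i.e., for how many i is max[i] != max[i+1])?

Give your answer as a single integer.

step 1: append 3 -> window=[3] (not full yet)
step 2: append 1 -> window=[3, 1] (not full yet)
step 3: append 23 -> window=[3, 1, 23] -> max=23
step 4: append 23 -> window=[1, 23, 23] -> max=23
step 5: append 5 -> window=[23, 23, 5] -> max=23
step 6: append 17 -> window=[23, 5, 17] -> max=23
step 7: append 34 -> window=[5, 17, 34] -> max=34
step 8: append 5 -> window=[17, 34, 5] -> max=34
step 9: append 32 -> window=[34, 5, 32] -> max=34
Recorded maximums: 23 23 23 23 34 34 34
Changes between consecutive maximums: 1

Answer: 1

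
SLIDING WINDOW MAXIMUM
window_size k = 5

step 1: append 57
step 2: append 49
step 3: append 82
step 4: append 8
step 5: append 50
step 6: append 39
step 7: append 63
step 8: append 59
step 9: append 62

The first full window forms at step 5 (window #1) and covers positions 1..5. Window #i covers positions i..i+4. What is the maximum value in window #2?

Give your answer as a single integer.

step 1: append 57 -> window=[57] (not full yet)
step 2: append 49 -> window=[57, 49] (not full yet)
step 3: append 82 -> window=[57, 49, 82] (not full yet)
step 4: append 8 -> window=[57, 49, 82, 8] (not full yet)
step 5: append 50 -> window=[57, 49, 82, 8, 50] -> max=82
step 6: append 39 -> window=[49, 82, 8, 50, 39] -> max=82
Window #2 max = 82

Answer: 82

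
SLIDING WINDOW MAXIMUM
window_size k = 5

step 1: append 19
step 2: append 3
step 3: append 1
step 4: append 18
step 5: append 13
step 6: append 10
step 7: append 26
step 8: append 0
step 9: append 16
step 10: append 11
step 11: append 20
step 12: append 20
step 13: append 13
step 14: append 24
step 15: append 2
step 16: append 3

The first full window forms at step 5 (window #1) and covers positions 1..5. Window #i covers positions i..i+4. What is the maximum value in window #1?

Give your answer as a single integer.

step 1: append 19 -> window=[19] (not full yet)
step 2: append 3 -> window=[19, 3] (not full yet)
step 3: append 1 -> window=[19, 3, 1] (not full yet)
step 4: append 18 -> window=[19, 3, 1, 18] (not full yet)
step 5: append 13 -> window=[19, 3, 1, 18, 13] -> max=19
Window #1 max = 19

Answer: 19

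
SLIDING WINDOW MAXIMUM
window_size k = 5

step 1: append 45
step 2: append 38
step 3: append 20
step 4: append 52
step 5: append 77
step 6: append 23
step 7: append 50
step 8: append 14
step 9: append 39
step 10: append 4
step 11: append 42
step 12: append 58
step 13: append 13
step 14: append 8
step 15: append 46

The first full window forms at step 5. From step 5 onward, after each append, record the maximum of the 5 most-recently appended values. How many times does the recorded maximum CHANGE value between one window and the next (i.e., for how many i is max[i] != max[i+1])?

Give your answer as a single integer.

Answer: 2

Derivation:
step 1: append 45 -> window=[45] (not full yet)
step 2: append 38 -> window=[45, 38] (not full yet)
step 3: append 20 -> window=[45, 38, 20] (not full yet)
step 4: append 52 -> window=[45, 38, 20, 52] (not full yet)
step 5: append 77 -> window=[45, 38, 20, 52, 77] -> max=77
step 6: append 23 -> window=[38, 20, 52, 77, 23] -> max=77
step 7: append 50 -> window=[20, 52, 77, 23, 50] -> max=77
step 8: append 14 -> window=[52, 77, 23, 50, 14] -> max=77
step 9: append 39 -> window=[77, 23, 50, 14, 39] -> max=77
step 10: append 4 -> window=[23, 50, 14, 39, 4] -> max=50
step 11: append 42 -> window=[50, 14, 39, 4, 42] -> max=50
step 12: append 58 -> window=[14, 39, 4, 42, 58] -> max=58
step 13: append 13 -> window=[39, 4, 42, 58, 13] -> max=58
step 14: append 8 -> window=[4, 42, 58, 13, 8] -> max=58
step 15: append 46 -> window=[42, 58, 13, 8, 46] -> max=58
Recorded maximums: 77 77 77 77 77 50 50 58 58 58 58
Changes between consecutive maximums: 2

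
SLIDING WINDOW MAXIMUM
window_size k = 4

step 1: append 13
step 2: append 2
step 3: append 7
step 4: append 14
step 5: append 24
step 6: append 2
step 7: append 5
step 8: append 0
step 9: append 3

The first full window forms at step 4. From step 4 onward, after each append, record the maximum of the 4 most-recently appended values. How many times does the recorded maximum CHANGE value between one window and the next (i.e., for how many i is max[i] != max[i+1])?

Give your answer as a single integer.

step 1: append 13 -> window=[13] (not full yet)
step 2: append 2 -> window=[13, 2] (not full yet)
step 3: append 7 -> window=[13, 2, 7] (not full yet)
step 4: append 14 -> window=[13, 2, 7, 14] -> max=14
step 5: append 24 -> window=[2, 7, 14, 24] -> max=24
step 6: append 2 -> window=[7, 14, 24, 2] -> max=24
step 7: append 5 -> window=[14, 24, 2, 5] -> max=24
step 8: append 0 -> window=[24, 2, 5, 0] -> max=24
step 9: append 3 -> window=[2, 5, 0, 3] -> max=5
Recorded maximums: 14 24 24 24 24 5
Changes between consecutive maximums: 2

Answer: 2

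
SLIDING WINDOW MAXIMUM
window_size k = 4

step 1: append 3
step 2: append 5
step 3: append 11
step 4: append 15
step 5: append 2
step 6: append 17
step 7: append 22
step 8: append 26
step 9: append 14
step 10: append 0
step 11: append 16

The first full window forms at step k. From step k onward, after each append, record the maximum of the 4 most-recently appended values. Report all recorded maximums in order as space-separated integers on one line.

step 1: append 3 -> window=[3] (not full yet)
step 2: append 5 -> window=[3, 5] (not full yet)
step 3: append 11 -> window=[3, 5, 11] (not full yet)
step 4: append 15 -> window=[3, 5, 11, 15] -> max=15
step 5: append 2 -> window=[5, 11, 15, 2] -> max=15
step 6: append 17 -> window=[11, 15, 2, 17] -> max=17
step 7: append 22 -> window=[15, 2, 17, 22] -> max=22
step 8: append 26 -> window=[2, 17, 22, 26] -> max=26
step 9: append 14 -> window=[17, 22, 26, 14] -> max=26
step 10: append 0 -> window=[22, 26, 14, 0] -> max=26
step 11: append 16 -> window=[26, 14, 0, 16] -> max=26

Answer: 15 15 17 22 26 26 26 26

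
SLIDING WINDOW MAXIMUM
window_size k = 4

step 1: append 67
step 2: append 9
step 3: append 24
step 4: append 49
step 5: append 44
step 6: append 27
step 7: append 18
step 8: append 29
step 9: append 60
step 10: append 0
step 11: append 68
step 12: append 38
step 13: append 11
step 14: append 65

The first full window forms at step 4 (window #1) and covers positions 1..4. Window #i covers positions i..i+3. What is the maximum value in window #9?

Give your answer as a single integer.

Answer: 68

Derivation:
step 1: append 67 -> window=[67] (not full yet)
step 2: append 9 -> window=[67, 9] (not full yet)
step 3: append 24 -> window=[67, 9, 24] (not full yet)
step 4: append 49 -> window=[67, 9, 24, 49] -> max=67
step 5: append 44 -> window=[9, 24, 49, 44] -> max=49
step 6: append 27 -> window=[24, 49, 44, 27] -> max=49
step 7: append 18 -> window=[49, 44, 27, 18] -> max=49
step 8: append 29 -> window=[44, 27, 18, 29] -> max=44
step 9: append 60 -> window=[27, 18, 29, 60] -> max=60
step 10: append 0 -> window=[18, 29, 60, 0] -> max=60
step 11: append 68 -> window=[29, 60, 0, 68] -> max=68
step 12: append 38 -> window=[60, 0, 68, 38] -> max=68
Window #9 max = 68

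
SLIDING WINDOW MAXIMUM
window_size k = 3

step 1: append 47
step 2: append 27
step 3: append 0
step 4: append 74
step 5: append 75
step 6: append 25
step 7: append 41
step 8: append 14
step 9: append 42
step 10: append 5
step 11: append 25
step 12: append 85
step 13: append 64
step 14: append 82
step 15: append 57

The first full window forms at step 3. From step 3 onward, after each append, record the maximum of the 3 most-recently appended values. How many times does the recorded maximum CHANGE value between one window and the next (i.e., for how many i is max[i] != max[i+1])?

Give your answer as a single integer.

step 1: append 47 -> window=[47] (not full yet)
step 2: append 27 -> window=[47, 27] (not full yet)
step 3: append 0 -> window=[47, 27, 0] -> max=47
step 4: append 74 -> window=[27, 0, 74] -> max=74
step 5: append 75 -> window=[0, 74, 75] -> max=75
step 6: append 25 -> window=[74, 75, 25] -> max=75
step 7: append 41 -> window=[75, 25, 41] -> max=75
step 8: append 14 -> window=[25, 41, 14] -> max=41
step 9: append 42 -> window=[41, 14, 42] -> max=42
step 10: append 5 -> window=[14, 42, 5] -> max=42
step 11: append 25 -> window=[42, 5, 25] -> max=42
step 12: append 85 -> window=[5, 25, 85] -> max=85
step 13: append 64 -> window=[25, 85, 64] -> max=85
step 14: append 82 -> window=[85, 64, 82] -> max=85
step 15: append 57 -> window=[64, 82, 57] -> max=82
Recorded maximums: 47 74 75 75 75 41 42 42 42 85 85 85 82
Changes between consecutive maximums: 6

Answer: 6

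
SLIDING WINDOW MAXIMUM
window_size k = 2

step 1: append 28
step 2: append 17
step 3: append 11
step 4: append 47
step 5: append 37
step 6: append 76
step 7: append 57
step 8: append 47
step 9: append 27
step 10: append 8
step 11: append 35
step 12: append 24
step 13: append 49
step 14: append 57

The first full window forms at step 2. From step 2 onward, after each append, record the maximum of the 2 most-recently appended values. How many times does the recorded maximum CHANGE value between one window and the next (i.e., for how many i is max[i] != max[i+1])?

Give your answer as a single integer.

Answer: 9

Derivation:
step 1: append 28 -> window=[28] (not full yet)
step 2: append 17 -> window=[28, 17] -> max=28
step 3: append 11 -> window=[17, 11] -> max=17
step 4: append 47 -> window=[11, 47] -> max=47
step 5: append 37 -> window=[47, 37] -> max=47
step 6: append 76 -> window=[37, 76] -> max=76
step 7: append 57 -> window=[76, 57] -> max=76
step 8: append 47 -> window=[57, 47] -> max=57
step 9: append 27 -> window=[47, 27] -> max=47
step 10: append 8 -> window=[27, 8] -> max=27
step 11: append 35 -> window=[8, 35] -> max=35
step 12: append 24 -> window=[35, 24] -> max=35
step 13: append 49 -> window=[24, 49] -> max=49
step 14: append 57 -> window=[49, 57] -> max=57
Recorded maximums: 28 17 47 47 76 76 57 47 27 35 35 49 57
Changes between consecutive maximums: 9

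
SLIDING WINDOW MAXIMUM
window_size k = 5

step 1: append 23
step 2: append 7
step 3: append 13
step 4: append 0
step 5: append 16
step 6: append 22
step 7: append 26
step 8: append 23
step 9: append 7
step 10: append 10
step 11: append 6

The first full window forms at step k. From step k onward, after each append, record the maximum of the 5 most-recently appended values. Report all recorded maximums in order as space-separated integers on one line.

Answer: 23 22 26 26 26 26 26

Derivation:
step 1: append 23 -> window=[23] (not full yet)
step 2: append 7 -> window=[23, 7] (not full yet)
step 3: append 13 -> window=[23, 7, 13] (not full yet)
step 4: append 0 -> window=[23, 7, 13, 0] (not full yet)
step 5: append 16 -> window=[23, 7, 13, 0, 16] -> max=23
step 6: append 22 -> window=[7, 13, 0, 16, 22] -> max=22
step 7: append 26 -> window=[13, 0, 16, 22, 26] -> max=26
step 8: append 23 -> window=[0, 16, 22, 26, 23] -> max=26
step 9: append 7 -> window=[16, 22, 26, 23, 7] -> max=26
step 10: append 10 -> window=[22, 26, 23, 7, 10] -> max=26
step 11: append 6 -> window=[26, 23, 7, 10, 6] -> max=26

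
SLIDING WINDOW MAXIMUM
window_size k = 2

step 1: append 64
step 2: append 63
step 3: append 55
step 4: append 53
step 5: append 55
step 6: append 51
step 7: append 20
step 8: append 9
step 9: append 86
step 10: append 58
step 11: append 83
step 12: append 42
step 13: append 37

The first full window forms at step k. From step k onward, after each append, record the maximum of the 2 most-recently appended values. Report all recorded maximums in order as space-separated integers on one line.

Answer: 64 63 55 55 55 51 20 86 86 83 83 42

Derivation:
step 1: append 64 -> window=[64] (not full yet)
step 2: append 63 -> window=[64, 63] -> max=64
step 3: append 55 -> window=[63, 55] -> max=63
step 4: append 53 -> window=[55, 53] -> max=55
step 5: append 55 -> window=[53, 55] -> max=55
step 6: append 51 -> window=[55, 51] -> max=55
step 7: append 20 -> window=[51, 20] -> max=51
step 8: append 9 -> window=[20, 9] -> max=20
step 9: append 86 -> window=[9, 86] -> max=86
step 10: append 58 -> window=[86, 58] -> max=86
step 11: append 83 -> window=[58, 83] -> max=83
step 12: append 42 -> window=[83, 42] -> max=83
step 13: append 37 -> window=[42, 37] -> max=42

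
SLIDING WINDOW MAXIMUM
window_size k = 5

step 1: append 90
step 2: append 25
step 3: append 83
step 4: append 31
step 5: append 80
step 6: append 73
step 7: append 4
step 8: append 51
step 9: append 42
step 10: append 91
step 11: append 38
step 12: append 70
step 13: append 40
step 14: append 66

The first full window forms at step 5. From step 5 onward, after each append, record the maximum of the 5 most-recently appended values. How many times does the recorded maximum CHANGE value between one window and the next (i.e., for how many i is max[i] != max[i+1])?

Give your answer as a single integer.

Answer: 3

Derivation:
step 1: append 90 -> window=[90] (not full yet)
step 2: append 25 -> window=[90, 25] (not full yet)
step 3: append 83 -> window=[90, 25, 83] (not full yet)
step 4: append 31 -> window=[90, 25, 83, 31] (not full yet)
step 5: append 80 -> window=[90, 25, 83, 31, 80] -> max=90
step 6: append 73 -> window=[25, 83, 31, 80, 73] -> max=83
step 7: append 4 -> window=[83, 31, 80, 73, 4] -> max=83
step 8: append 51 -> window=[31, 80, 73, 4, 51] -> max=80
step 9: append 42 -> window=[80, 73, 4, 51, 42] -> max=80
step 10: append 91 -> window=[73, 4, 51, 42, 91] -> max=91
step 11: append 38 -> window=[4, 51, 42, 91, 38] -> max=91
step 12: append 70 -> window=[51, 42, 91, 38, 70] -> max=91
step 13: append 40 -> window=[42, 91, 38, 70, 40] -> max=91
step 14: append 66 -> window=[91, 38, 70, 40, 66] -> max=91
Recorded maximums: 90 83 83 80 80 91 91 91 91 91
Changes between consecutive maximums: 3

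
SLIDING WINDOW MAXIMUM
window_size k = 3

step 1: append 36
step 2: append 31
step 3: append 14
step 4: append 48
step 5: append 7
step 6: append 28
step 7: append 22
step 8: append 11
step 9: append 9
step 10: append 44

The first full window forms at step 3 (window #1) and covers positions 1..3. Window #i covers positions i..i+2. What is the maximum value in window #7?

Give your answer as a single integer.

Answer: 22

Derivation:
step 1: append 36 -> window=[36] (not full yet)
step 2: append 31 -> window=[36, 31] (not full yet)
step 3: append 14 -> window=[36, 31, 14] -> max=36
step 4: append 48 -> window=[31, 14, 48] -> max=48
step 5: append 7 -> window=[14, 48, 7] -> max=48
step 6: append 28 -> window=[48, 7, 28] -> max=48
step 7: append 22 -> window=[7, 28, 22] -> max=28
step 8: append 11 -> window=[28, 22, 11] -> max=28
step 9: append 9 -> window=[22, 11, 9] -> max=22
Window #7 max = 22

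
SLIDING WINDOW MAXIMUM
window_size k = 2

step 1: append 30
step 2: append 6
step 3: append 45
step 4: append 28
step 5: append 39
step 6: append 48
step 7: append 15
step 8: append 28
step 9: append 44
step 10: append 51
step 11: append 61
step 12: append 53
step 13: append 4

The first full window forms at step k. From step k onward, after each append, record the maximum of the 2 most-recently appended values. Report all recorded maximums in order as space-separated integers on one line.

Answer: 30 45 45 39 48 48 28 44 51 61 61 53

Derivation:
step 1: append 30 -> window=[30] (not full yet)
step 2: append 6 -> window=[30, 6] -> max=30
step 3: append 45 -> window=[6, 45] -> max=45
step 4: append 28 -> window=[45, 28] -> max=45
step 5: append 39 -> window=[28, 39] -> max=39
step 6: append 48 -> window=[39, 48] -> max=48
step 7: append 15 -> window=[48, 15] -> max=48
step 8: append 28 -> window=[15, 28] -> max=28
step 9: append 44 -> window=[28, 44] -> max=44
step 10: append 51 -> window=[44, 51] -> max=51
step 11: append 61 -> window=[51, 61] -> max=61
step 12: append 53 -> window=[61, 53] -> max=61
step 13: append 4 -> window=[53, 4] -> max=53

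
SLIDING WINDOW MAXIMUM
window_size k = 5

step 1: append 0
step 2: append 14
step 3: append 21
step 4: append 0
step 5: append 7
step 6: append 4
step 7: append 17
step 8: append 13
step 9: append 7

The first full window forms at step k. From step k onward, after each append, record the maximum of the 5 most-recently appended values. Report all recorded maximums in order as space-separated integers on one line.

Answer: 21 21 21 17 17

Derivation:
step 1: append 0 -> window=[0] (not full yet)
step 2: append 14 -> window=[0, 14] (not full yet)
step 3: append 21 -> window=[0, 14, 21] (not full yet)
step 4: append 0 -> window=[0, 14, 21, 0] (not full yet)
step 5: append 7 -> window=[0, 14, 21, 0, 7] -> max=21
step 6: append 4 -> window=[14, 21, 0, 7, 4] -> max=21
step 7: append 17 -> window=[21, 0, 7, 4, 17] -> max=21
step 8: append 13 -> window=[0, 7, 4, 17, 13] -> max=17
step 9: append 7 -> window=[7, 4, 17, 13, 7] -> max=17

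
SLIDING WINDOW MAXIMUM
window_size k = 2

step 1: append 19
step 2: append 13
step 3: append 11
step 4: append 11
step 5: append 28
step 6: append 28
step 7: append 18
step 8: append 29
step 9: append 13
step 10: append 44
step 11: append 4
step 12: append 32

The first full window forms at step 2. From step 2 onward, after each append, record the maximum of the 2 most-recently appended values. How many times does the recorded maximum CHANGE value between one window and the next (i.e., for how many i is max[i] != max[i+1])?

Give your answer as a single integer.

step 1: append 19 -> window=[19] (not full yet)
step 2: append 13 -> window=[19, 13] -> max=19
step 3: append 11 -> window=[13, 11] -> max=13
step 4: append 11 -> window=[11, 11] -> max=11
step 5: append 28 -> window=[11, 28] -> max=28
step 6: append 28 -> window=[28, 28] -> max=28
step 7: append 18 -> window=[28, 18] -> max=28
step 8: append 29 -> window=[18, 29] -> max=29
step 9: append 13 -> window=[29, 13] -> max=29
step 10: append 44 -> window=[13, 44] -> max=44
step 11: append 4 -> window=[44, 4] -> max=44
step 12: append 32 -> window=[4, 32] -> max=32
Recorded maximums: 19 13 11 28 28 28 29 29 44 44 32
Changes between consecutive maximums: 6

Answer: 6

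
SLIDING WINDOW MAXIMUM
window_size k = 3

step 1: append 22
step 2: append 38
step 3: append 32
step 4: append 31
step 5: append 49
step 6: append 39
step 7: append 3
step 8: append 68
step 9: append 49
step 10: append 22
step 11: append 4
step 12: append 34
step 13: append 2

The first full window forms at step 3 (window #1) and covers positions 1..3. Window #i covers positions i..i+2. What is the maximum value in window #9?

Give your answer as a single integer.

Answer: 49

Derivation:
step 1: append 22 -> window=[22] (not full yet)
step 2: append 38 -> window=[22, 38] (not full yet)
step 3: append 32 -> window=[22, 38, 32] -> max=38
step 4: append 31 -> window=[38, 32, 31] -> max=38
step 5: append 49 -> window=[32, 31, 49] -> max=49
step 6: append 39 -> window=[31, 49, 39] -> max=49
step 7: append 3 -> window=[49, 39, 3] -> max=49
step 8: append 68 -> window=[39, 3, 68] -> max=68
step 9: append 49 -> window=[3, 68, 49] -> max=68
step 10: append 22 -> window=[68, 49, 22] -> max=68
step 11: append 4 -> window=[49, 22, 4] -> max=49
Window #9 max = 49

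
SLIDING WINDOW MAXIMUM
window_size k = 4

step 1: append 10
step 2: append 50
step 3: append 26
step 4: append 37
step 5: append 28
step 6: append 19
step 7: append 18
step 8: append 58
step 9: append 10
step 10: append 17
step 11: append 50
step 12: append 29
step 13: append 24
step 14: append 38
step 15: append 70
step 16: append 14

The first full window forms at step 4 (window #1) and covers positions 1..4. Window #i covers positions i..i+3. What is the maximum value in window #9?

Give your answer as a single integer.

Answer: 50

Derivation:
step 1: append 10 -> window=[10] (not full yet)
step 2: append 50 -> window=[10, 50] (not full yet)
step 3: append 26 -> window=[10, 50, 26] (not full yet)
step 4: append 37 -> window=[10, 50, 26, 37] -> max=50
step 5: append 28 -> window=[50, 26, 37, 28] -> max=50
step 6: append 19 -> window=[26, 37, 28, 19] -> max=37
step 7: append 18 -> window=[37, 28, 19, 18] -> max=37
step 8: append 58 -> window=[28, 19, 18, 58] -> max=58
step 9: append 10 -> window=[19, 18, 58, 10] -> max=58
step 10: append 17 -> window=[18, 58, 10, 17] -> max=58
step 11: append 50 -> window=[58, 10, 17, 50] -> max=58
step 12: append 29 -> window=[10, 17, 50, 29] -> max=50
Window #9 max = 50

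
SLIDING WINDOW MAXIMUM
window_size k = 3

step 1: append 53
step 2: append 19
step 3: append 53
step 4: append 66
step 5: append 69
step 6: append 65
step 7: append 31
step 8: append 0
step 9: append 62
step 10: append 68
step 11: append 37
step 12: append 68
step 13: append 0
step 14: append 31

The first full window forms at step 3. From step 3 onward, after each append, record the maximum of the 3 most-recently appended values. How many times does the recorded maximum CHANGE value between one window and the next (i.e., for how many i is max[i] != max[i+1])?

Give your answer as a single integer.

step 1: append 53 -> window=[53] (not full yet)
step 2: append 19 -> window=[53, 19] (not full yet)
step 3: append 53 -> window=[53, 19, 53] -> max=53
step 4: append 66 -> window=[19, 53, 66] -> max=66
step 5: append 69 -> window=[53, 66, 69] -> max=69
step 6: append 65 -> window=[66, 69, 65] -> max=69
step 7: append 31 -> window=[69, 65, 31] -> max=69
step 8: append 0 -> window=[65, 31, 0] -> max=65
step 9: append 62 -> window=[31, 0, 62] -> max=62
step 10: append 68 -> window=[0, 62, 68] -> max=68
step 11: append 37 -> window=[62, 68, 37] -> max=68
step 12: append 68 -> window=[68, 37, 68] -> max=68
step 13: append 0 -> window=[37, 68, 0] -> max=68
step 14: append 31 -> window=[68, 0, 31] -> max=68
Recorded maximums: 53 66 69 69 69 65 62 68 68 68 68 68
Changes between consecutive maximums: 5

Answer: 5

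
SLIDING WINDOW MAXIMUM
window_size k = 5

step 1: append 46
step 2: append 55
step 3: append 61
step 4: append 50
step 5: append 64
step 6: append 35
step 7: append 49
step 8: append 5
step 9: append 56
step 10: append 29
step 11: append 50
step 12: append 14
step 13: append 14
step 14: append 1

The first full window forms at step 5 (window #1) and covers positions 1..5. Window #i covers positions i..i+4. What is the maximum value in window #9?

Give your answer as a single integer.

Answer: 56

Derivation:
step 1: append 46 -> window=[46] (not full yet)
step 2: append 55 -> window=[46, 55] (not full yet)
step 3: append 61 -> window=[46, 55, 61] (not full yet)
step 4: append 50 -> window=[46, 55, 61, 50] (not full yet)
step 5: append 64 -> window=[46, 55, 61, 50, 64] -> max=64
step 6: append 35 -> window=[55, 61, 50, 64, 35] -> max=64
step 7: append 49 -> window=[61, 50, 64, 35, 49] -> max=64
step 8: append 5 -> window=[50, 64, 35, 49, 5] -> max=64
step 9: append 56 -> window=[64, 35, 49, 5, 56] -> max=64
step 10: append 29 -> window=[35, 49, 5, 56, 29] -> max=56
step 11: append 50 -> window=[49, 5, 56, 29, 50] -> max=56
step 12: append 14 -> window=[5, 56, 29, 50, 14] -> max=56
step 13: append 14 -> window=[56, 29, 50, 14, 14] -> max=56
Window #9 max = 56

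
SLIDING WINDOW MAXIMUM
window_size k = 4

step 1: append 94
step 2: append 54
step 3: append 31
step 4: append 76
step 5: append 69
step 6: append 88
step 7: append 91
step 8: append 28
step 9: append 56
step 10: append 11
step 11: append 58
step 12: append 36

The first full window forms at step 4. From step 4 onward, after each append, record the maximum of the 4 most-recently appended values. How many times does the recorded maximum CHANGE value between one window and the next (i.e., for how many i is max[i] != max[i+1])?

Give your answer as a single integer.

Answer: 4

Derivation:
step 1: append 94 -> window=[94] (not full yet)
step 2: append 54 -> window=[94, 54] (not full yet)
step 3: append 31 -> window=[94, 54, 31] (not full yet)
step 4: append 76 -> window=[94, 54, 31, 76] -> max=94
step 5: append 69 -> window=[54, 31, 76, 69] -> max=76
step 6: append 88 -> window=[31, 76, 69, 88] -> max=88
step 7: append 91 -> window=[76, 69, 88, 91] -> max=91
step 8: append 28 -> window=[69, 88, 91, 28] -> max=91
step 9: append 56 -> window=[88, 91, 28, 56] -> max=91
step 10: append 11 -> window=[91, 28, 56, 11] -> max=91
step 11: append 58 -> window=[28, 56, 11, 58] -> max=58
step 12: append 36 -> window=[56, 11, 58, 36] -> max=58
Recorded maximums: 94 76 88 91 91 91 91 58 58
Changes between consecutive maximums: 4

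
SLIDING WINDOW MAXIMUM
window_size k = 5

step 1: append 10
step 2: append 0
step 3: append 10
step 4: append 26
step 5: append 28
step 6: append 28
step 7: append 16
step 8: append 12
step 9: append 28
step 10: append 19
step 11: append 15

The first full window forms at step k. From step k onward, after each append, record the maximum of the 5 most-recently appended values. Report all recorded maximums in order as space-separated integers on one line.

Answer: 28 28 28 28 28 28 28

Derivation:
step 1: append 10 -> window=[10] (not full yet)
step 2: append 0 -> window=[10, 0] (not full yet)
step 3: append 10 -> window=[10, 0, 10] (not full yet)
step 4: append 26 -> window=[10, 0, 10, 26] (not full yet)
step 5: append 28 -> window=[10, 0, 10, 26, 28] -> max=28
step 6: append 28 -> window=[0, 10, 26, 28, 28] -> max=28
step 7: append 16 -> window=[10, 26, 28, 28, 16] -> max=28
step 8: append 12 -> window=[26, 28, 28, 16, 12] -> max=28
step 9: append 28 -> window=[28, 28, 16, 12, 28] -> max=28
step 10: append 19 -> window=[28, 16, 12, 28, 19] -> max=28
step 11: append 15 -> window=[16, 12, 28, 19, 15] -> max=28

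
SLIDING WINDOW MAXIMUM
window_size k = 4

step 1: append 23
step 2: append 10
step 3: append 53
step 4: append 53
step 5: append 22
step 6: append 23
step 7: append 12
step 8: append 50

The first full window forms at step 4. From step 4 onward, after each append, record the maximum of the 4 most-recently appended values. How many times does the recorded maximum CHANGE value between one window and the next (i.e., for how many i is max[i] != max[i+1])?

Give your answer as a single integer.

step 1: append 23 -> window=[23] (not full yet)
step 2: append 10 -> window=[23, 10] (not full yet)
step 3: append 53 -> window=[23, 10, 53] (not full yet)
step 4: append 53 -> window=[23, 10, 53, 53] -> max=53
step 5: append 22 -> window=[10, 53, 53, 22] -> max=53
step 6: append 23 -> window=[53, 53, 22, 23] -> max=53
step 7: append 12 -> window=[53, 22, 23, 12] -> max=53
step 8: append 50 -> window=[22, 23, 12, 50] -> max=50
Recorded maximums: 53 53 53 53 50
Changes between consecutive maximums: 1

Answer: 1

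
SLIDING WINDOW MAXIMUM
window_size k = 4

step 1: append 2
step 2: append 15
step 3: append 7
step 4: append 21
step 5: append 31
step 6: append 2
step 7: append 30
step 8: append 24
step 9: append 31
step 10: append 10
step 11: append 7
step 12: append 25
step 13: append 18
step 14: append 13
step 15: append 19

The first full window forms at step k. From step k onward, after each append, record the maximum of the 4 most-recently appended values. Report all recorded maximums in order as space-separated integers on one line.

Answer: 21 31 31 31 31 31 31 31 31 25 25 25

Derivation:
step 1: append 2 -> window=[2] (not full yet)
step 2: append 15 -> window=[2, 15] (not full yet)
step 3: append 7 -> window=[2, 15, 7] (not full yet)
step 4: append 21 -> window=[2, 15, 7, 21] -> max=21
step 5: append 31 -> window=[15, 7, 21, 31] -> max=31
step 6: append 2 -> window=[7, 21, 31, 2] -> max=31
step 7: append 30 -> window=[21, 31, 2, 30] -> max=31
step 8: append 24 -> window=[31, 2, 30, 24] -> max=31
step 9: append 31 -> window=[2, 30, 24, 31] -> max=31
step 10: append 10 -> window=[30, 24, 31, 10] -> max=31
step 11: append 7 -> window=[24, 31, 10, 7] -> max=31
step 12: append 25 -> window=[31, 10, 7, 25] -> max=31
step 13: append 18 -> window=[10, 7, 25, 18] -> max=25
step 14: append 13 -> window=[7, 25, 18, 13] -> max=25
step 15: append 19 -> window=[25, 18, 13, 19] -> max=25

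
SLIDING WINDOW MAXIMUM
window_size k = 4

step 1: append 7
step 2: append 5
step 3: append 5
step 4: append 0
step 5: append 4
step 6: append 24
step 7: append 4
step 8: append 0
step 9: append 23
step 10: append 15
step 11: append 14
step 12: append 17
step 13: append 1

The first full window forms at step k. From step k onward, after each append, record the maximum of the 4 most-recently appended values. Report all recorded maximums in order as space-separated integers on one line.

step 1: append 7 -> window=[7] (not full yet)
step 2: append 5 -> window=[7, 5] (not full yet)
step 3: append 5 -> window=[7, 5, 5] (not full yet)
step 4: append 0 -> window=[7, 5, 5, 0] -> max=7
step 5: append 4 -> window=[5, 5, 0, 4] -> max=5
step 6: append 24 -> window=[5, 0, 4, 24] -> max=24
step 7: append 4 -> window=[0, 4, 24, 4] -> max=24
step 8: append 0 -> window=[4, 24, 4, 0] -> max=24
step 9: append 23 -> window=[24, 4, 0, 23] -> max=24
step 10: append 15 -> window=[4, 0, 23, 15] -> max=23
step 11: append 14 -> window=[0, 23, 15, 14] -> max=23
step 12: append 17 -> window=[23, 15, 14, 17] -> max=23
step 13: append 1 -> window=[15, 14, 17, 1] -> max=17

Answer: 7 5 24 24 24 24 23 23 23 17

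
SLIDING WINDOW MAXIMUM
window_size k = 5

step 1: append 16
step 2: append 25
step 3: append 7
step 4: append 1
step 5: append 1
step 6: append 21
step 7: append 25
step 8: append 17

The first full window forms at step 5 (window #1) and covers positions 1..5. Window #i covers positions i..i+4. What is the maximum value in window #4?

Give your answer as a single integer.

Answer: 25

Derivation:
step 1: append 16 -> window=[16] (not full yet)
step 2: append 25 -> window=[16, 25] (not full yet)
step 3: append 7 -> window=[16, 25, 7] (not full yet)
step 4: append 1 -> window=[16, 25, 7, 1] (not full yet)
step 5: append 1 -> window=[16, 25, 7, 1, 1] -> max=25
step 6: append 21 -> window=[25, 7, 1, 1, 21] -> max=25
step 7: append 25 -> window=[7, 1, 1, 21, 25] -> max=25
step 8: append 17 -> window=[1, 1, 21, 25, 17] -> max=25
Window #4 max = 25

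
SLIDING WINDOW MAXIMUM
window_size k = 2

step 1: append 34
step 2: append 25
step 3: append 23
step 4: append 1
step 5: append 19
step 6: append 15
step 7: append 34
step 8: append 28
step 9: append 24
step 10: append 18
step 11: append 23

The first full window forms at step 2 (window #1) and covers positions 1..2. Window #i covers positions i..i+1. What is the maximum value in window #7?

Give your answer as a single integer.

Answer: 34

Derivation:
step 1: append 34 -> window=[34] (not full yet)
step 2: append 25 -> window=[34, 25] -> max=34
step 3: append 23 -> window=[25, 23] -> max=25
step 4: append 1 -> window=[23, 1] -> max=23
step 5: append 19 -> window=[1, 19] -> max=19
step 6: append 15 -> window=[19, 15] -> max=19
step 7: append 34 -> window=[15, 34] -> max=34
step 8: append 28 -> window=[34, 28] -> max=34
Window #7 max = 34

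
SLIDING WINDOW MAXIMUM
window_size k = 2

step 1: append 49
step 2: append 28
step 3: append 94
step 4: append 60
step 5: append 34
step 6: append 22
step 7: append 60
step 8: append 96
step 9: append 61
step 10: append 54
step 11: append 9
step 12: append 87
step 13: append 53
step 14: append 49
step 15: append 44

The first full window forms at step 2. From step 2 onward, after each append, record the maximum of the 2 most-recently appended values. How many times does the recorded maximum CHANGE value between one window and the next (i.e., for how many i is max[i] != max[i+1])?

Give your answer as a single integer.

step 1: append 49 -> window=[49] (not full yet)
step 2: append 28 -> window=[49, 28] -> max=49
step 3: append 94 -> window=[28, 94] -> max=94
step 4: append 60 -> window=[94, 60] -> max=94
step 5: append 34 -> window=[60, 34] -> max=60
step 6: append 22 -> window=[34, 22] -> max=34
step 7: append 60 -> window=[22, 60] -> max=60
step 8: append 96 -> window=[60, 96] -> max=96
step 9: append 61 -> window=[96, 61] -> max=96
step 10: append 54 -> window=[61, 54] -> max=61
step 11: append 9 -> window=[54, 9] -> max=54
step 12: append 87 -> window=[9, 87] -> max=87
step 13: append 53 -> window=[87, 53] -> max=87
step 14: append 49 -> window=[53, 49] -> max=53
step 15: append 44 -> window=[49, 44] -> max=49
Recorded maximums: 49 94 94 60 34 60 96 96 61 54 87 87 53 49
Changes between consecutive maximums: 10

Answer: 10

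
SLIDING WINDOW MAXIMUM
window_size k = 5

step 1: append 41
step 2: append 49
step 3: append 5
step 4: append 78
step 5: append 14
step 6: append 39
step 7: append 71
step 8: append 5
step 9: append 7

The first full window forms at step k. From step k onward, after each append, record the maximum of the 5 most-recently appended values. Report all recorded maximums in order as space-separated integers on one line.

step 1: append 41 -> window=[41] (not full yet)
step 2: append 49 -> window=[41, 49] (not full yet)
step 3: append 5 -> window=[41, 49, 5] (not full yet)
step 4: append 78 -> window=[41, 49, 5, 78] (not full yet)
step 5: append 14 -> window=[41, 49, 5, 78, 14] -> max=78
step 6: append 39 -> window=[49, 5, 78, 14, 39] -> max=78
step 7: append 71 -> window=[5, 78, 14, 39, 71] -> max=78
step 8: append 5 -> window=[78, 14, 39, 71, 5] -> max=78
step 9: append 7 -> window=[14, 39, 71, 5, 7] -> max=71

Answer: 78 78 78 78 71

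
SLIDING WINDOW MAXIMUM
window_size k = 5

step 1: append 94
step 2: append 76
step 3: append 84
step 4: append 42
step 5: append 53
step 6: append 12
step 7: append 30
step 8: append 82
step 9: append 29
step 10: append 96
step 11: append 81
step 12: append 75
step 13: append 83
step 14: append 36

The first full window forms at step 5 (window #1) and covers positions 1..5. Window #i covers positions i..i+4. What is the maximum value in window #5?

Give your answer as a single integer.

Answer: 82

Derivation:
step 1: append 94 -> window=[94] (not full yet)
step 2: append 76 -> window=[94, 76] (not full yet)
step 3: append 84 -> window=[94, 76, 84] (not full yet)
step 4: append 42 -> window=[94, 76, 84, 42] (not full yet)
step 5: append 53 -> window=[94, 76, 84, 42, 53] -> max=94
step 6: append 12 -> window=[76, 84, 42, 53, 12] -> max=84
step 7: append 30 -> window=[84, 42, 53, 12, 30] -> max=84
step 8: append 82 -> window=[42, 53, 12, 30, 82] -> max=82
step 9: append 29 -> window=[53, 12, 30, 82, 29] -> max=82
Window #5 max = 82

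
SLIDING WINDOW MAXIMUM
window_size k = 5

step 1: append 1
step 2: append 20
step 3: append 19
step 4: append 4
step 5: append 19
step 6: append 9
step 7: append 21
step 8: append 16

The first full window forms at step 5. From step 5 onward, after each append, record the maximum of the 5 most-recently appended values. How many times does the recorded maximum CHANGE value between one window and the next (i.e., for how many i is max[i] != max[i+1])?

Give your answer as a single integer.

Answer: 1

Derivation:
step 1: append 1 -> window=[1] (not full yet)
step 2: append 20 -> window=[1, 20] (not full yet)
step 3: append 19 -> window=[1, 20, 19] (not full yet)
step 4: append 4 -> window=[1, 20, 19, 4] (not full yet)
step 5: append 19 -> window=[1, 20, 19, 4, 19] -> max=20
step 6: append 9 -> window=[20, 19, 4, 19, 9] -> max=20
step 7: append 21 -> window=[19, 4, 19, 9, 21] -> max=21
step 8: append 16 -> window=[4, 19, 9, 21, 16] -> max=21
Recorded maximums: 20 20 21 21
Changes between consecutive maximums: 1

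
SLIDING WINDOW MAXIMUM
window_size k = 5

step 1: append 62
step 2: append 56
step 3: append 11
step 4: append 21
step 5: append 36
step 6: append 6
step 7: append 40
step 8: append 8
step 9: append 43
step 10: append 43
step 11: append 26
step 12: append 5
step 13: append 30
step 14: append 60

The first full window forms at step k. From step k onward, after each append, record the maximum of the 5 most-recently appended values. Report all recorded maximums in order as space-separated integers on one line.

Answer: 62 56 40 40 43 43 43 43 43 60

Derivation:
step 1: append 62 -> window=[62] (not full yet)
step 2: append 56 -> window=[62, 56] (not full yet)
step 3: append 11 -> window=[62, 56, 11] (not full yet)
step 4: append 21 -> window=[62, 56, 11, 21] (not full yet)
step 5: append 36 -> window=[62, 56, 11, 21, 36] -> max=62
step 6: append 6 -> window=[56, 11, 21, 36, 6] -> max=56
step 7: append 40 -> window=[11, 21, 36, 6, 40] -> max=40
step 8: append 8 -> window=[21, 36, 6, 40, 8] -> max=40
step 9: append 43 -> window=[36, 6, 40, 8, 43] -> max=43
step 10: append 43 -> window=[6, 40, 8, 43, 43] -> max=43
step 11: append 26 -> window=[40, 8, 43, 43, 26] -> max=43
step 12: append 5 -> window=[8, 43, 43, 26, 5] -> max=43
step 13: append 30 -> window=[43, 43, 26, 5, 30] -> max=43
step 14: append 60 -> window=[43, 26, 5, 30, 60] -> max=60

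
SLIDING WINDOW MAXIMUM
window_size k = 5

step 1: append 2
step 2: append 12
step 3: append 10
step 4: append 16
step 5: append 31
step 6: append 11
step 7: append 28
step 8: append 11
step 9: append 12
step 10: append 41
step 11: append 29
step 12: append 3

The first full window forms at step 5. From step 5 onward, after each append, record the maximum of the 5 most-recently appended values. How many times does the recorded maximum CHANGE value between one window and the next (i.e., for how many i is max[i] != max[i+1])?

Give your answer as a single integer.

Answer: 1

Derivation:
step 1: append 2 -> window=[2] (not full yet)
step 2: append 12 -> window=[2, 12] (not full yet)
step 3: append 10 -> window=[2, 12, 10] (not full yet)
step 4: append 16 -> window=[2, 12, 10, 16] (not full yet)
step 5: append 31 -> window=[2, 12, 10, 16, 31] -> max=31
step 6: append 11 -> window=[12, 10, 16, 31, 11] -> max=31
step 7: append 28 -> window=[10, 16, 31, 11, 28] -> max=31
step 8: append 11 -> window=[16, 31, 11, 28, 11] -> max=31
step 9: append 12 -> window=[31, 11, 28, 11, 12] -> max=31
step 10: append 41 -> window=[11, 28, 11, 12, 41] -> max=41
step 11: append 29 -> window=[28, 11, 12, 41, 29] -> max=41
step 12: append 3 -> window=[11, 12, 41, 29, 3] -> max=41
Recorded maximums: 31 31 31 31 31 41 41 41
Changes between consecutive maximums: 1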